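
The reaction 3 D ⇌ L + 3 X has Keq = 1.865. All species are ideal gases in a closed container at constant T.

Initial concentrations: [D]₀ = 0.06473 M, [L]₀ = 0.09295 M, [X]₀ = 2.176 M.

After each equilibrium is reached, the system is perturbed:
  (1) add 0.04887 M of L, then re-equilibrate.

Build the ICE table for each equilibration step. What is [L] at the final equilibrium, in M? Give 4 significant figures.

[L]_eq = 0.02308 M

Q₀ = 3531 vs Keq = 1.865 ⇒ Q>K, reverse
Step 1:
                    D           L           X
  init        0.06473     0.09295       2.176
  Δ            0.2535    -0.08449     -0.2535
  eq           0.3182    0.008457       1.923
  solve Keq expr → x = -0.08449; check Q = 1.865
Then add 0.04887 M of L.
Step 2:
                    D           L           X
  init         0.3182     0.05733       1.923
  Δ            0.1027    -0.03424     -0.1027
  eq           0.4209     0.02308        1.82
  solve Keq expr → x = -0.03424; check Q = 1.865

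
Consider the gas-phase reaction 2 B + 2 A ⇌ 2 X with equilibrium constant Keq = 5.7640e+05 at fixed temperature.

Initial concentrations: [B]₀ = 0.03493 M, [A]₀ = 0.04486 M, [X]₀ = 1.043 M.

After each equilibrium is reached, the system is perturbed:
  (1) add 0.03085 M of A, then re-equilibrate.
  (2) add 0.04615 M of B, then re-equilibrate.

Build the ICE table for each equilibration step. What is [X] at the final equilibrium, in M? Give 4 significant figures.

Q₀ = 4.4305e+05 vs Keq = 5.7640e+05 ⇒ Q<K, forward
Step 1:
                   B          A          X
  I          0.03493    0.04486      1.043
  C        -0.002456  -0.002456   0.002456
  E          0.03247     0.0424      1.045
  solve Keq expr → x = 0.001228; check Q = 5.7640e+05
Then add 0.03085 M of A.
Step 2:
                   B          A          X
  I          0.03247    0.07325      1.045
  C         -0.01036   -0.01036    0.01036
  E          0.02211    0.06289      1.056
  solve Keq expr → x = 0.005181; check Q = 5.7640e+05
Then add 0.04615 M of B.
Step 3:
                   B          A          X
  I          0.06826    0.06289      1.056
  C          -0.0277    -0.0277     0.0277
  E          0.04056    0.03519      1.084
  solve Keq expr → x = 0.01385; check Q = 5.7640e+05

[X]_eq = 1.084 M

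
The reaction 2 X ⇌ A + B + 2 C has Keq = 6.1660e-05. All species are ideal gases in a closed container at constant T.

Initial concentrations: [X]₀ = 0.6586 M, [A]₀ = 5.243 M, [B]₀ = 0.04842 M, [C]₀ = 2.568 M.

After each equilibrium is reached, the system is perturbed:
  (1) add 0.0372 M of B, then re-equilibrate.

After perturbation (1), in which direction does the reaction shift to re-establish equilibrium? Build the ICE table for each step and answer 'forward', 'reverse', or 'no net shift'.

Direction: reverse

Q₀ = 3.86 vs Keq = 6.1660e-05 ⇒ Q>K, reverse
Step 1:
                   X          A          B          C
  init        0.6586      5.243    0.04842      2.568
  Δ          0.09684   -0.04842   -0.04842   -0.09684
  eq          0.7554      5.195 1.1093e-06      2.471
  solve Keq expr → x = -0.04842; check Q = 6.1660e-05
Then add 0.0372 M of B.
Step 2:
                   X          A          B          C
  init        0.7554      5.195     0.0372      2.471
  Δ           0.0744    -0.0372    -0.0372    -0.0744
  eq          0.8298      5.157 1.4332e-06      2.397
  solve Keq expr → x = -0.0372; check Q = 6.1660e-05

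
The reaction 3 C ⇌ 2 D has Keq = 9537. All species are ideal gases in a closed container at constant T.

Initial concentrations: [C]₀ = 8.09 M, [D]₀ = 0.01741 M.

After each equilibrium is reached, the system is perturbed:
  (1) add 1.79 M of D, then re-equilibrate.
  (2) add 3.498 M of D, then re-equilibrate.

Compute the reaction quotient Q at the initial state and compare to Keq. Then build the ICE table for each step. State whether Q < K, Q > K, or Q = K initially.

Q₀ = 5.7247e-07; Q < K (proceeds forward)

Q₀ = 5.7247e-07 vs Keq = 9537 ⇒ Q<K, forward
Step 1:
                  C         D
  Initial      8.09   0.01741
  Change     -7.946     5.298
  Equil      0.1436     5.315
  solve Keq expr → x = 2.649; check Q = 9537
Then add 1.79 M of D.
Step 2:
                  C         D
  Initial    0.1436     7.105
  Change    0.03033  -0.02022
  Equil      0.1739     7.085
  solve Keq expr → x = -0.01011; check Q = 9537
Then add 3.498 M of D.
Step 3:
                  C         D
  Initial    0.1739     10.58
  Change    0.05285  -0.03523
  Equil      0.2268     10.55
  solve Keq expr → x = -0.01762; check Q = 9537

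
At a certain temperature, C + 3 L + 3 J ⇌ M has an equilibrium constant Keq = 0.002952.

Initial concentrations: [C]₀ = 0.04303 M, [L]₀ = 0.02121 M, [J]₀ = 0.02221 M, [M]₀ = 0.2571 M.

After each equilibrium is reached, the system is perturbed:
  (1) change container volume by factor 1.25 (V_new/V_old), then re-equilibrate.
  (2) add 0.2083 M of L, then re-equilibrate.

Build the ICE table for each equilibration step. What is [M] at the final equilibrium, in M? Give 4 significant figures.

Q₀ = 5.7156e+10 vs Keq = 0.002952 ⇒ Q>K, reverse
Step 1:
                   C          L          J          M
  Initial    0.04303    0.02121    0.02221     0.2571
  Change      0.2569     0.7706     0.7706    -0.2569
  Equil       0.2999     0.7919     0.7929 2.1909e-04
  solve Keq expr → x = -0.2569; check Q = 0.002952
Then change container volume by factor 1.25 (V_new/V_old).
Step 2:
                   C          L          J          M
  Initial     0.2399     0.6335     0.6343 1.7527e-04
  Change  1.2913e-04 3.8739e-04 3.8739e-04 -1.2913e-04
  Equil       0.2401     0.6339     0.6347 4.6140e-05
  solve Keq expr → x = -1.2913e-04; check Q = 0.002952
Then add 0.2083 M of L.
Step 3:
                   C          L          J          M
  Initial     0.2401     0.8422     0.6347 4.6140e-05
  Change  -6.1878e-05 -1.8563e-04 -1.8563e-04 6.1878e-05
  Equil         0.24      0.842     0.6345 1.0802e-04
  solve Keq expr → x = 6.1878e-05; check Q = 0.002952

[M]_eq = 1.0802e-04 M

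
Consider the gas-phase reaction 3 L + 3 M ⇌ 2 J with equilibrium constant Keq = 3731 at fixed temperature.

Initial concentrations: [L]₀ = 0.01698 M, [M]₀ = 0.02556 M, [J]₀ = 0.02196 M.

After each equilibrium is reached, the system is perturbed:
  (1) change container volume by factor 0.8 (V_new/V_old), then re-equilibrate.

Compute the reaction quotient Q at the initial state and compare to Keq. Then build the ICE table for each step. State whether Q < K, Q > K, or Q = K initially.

Q₀ = 5.8989e+06; Q > K (proceeds reverse)

Q₀ = 5.8989e+06 vs Keq = 3731 ⇒ Q>K, reverse
Step 1:
                   L          M          J
  Initial    0.01698    0.02556    0.02196
  Change     0.02435    0.02435   -0.01624
  Equil      0.04133    0.04991   0.005724
  solve Keq expr → x = -0.008118; check Q = 3731
Then change container volume by factor 0.8 (V_new/V_old).
Step 2:
                   L          M          J
  Initial    0.05167    0.06239   0.007155
  Change   -0.003282  -0.003282   0.002188
  Equil      0.04839    0.05911   0.009343
  solve Keq expr → x = 0.001094; check Q = 3731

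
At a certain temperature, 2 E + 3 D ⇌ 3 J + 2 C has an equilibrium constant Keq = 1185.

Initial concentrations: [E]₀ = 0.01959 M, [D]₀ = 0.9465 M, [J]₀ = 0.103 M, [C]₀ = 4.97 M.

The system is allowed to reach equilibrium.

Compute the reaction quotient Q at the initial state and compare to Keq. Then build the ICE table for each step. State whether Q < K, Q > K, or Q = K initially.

Q₀ = 82.95; Q < K (proceeds forward)

Q₀ = 82.95 vs Keq = 1185 ⇒ Q<K, forward
Step 1:
                    E           D           J           C
  init        0.01959      0.9465       0.103        4.97
  Δ          -0.01268    -0.01902     0.01902     0.01268
  eq         0.006907      0.9275       0.122       4.983
  solve Keq expr → x = 0.006341; check Q = 1185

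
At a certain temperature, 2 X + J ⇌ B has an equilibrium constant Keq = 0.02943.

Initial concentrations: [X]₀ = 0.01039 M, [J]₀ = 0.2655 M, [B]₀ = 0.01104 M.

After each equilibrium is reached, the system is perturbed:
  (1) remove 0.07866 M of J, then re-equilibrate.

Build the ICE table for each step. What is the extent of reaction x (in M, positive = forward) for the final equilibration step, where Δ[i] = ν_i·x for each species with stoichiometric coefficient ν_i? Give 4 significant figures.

x = -2.4362e-06 M

Q₀ = 385.2 vs Keq = 0.02943 ⇒ Q>K, reverse
Step 1:
                   X          J          B
  Initial    0.01039     0.2655    0.01104
  Change     0.02206    0.01103   -0.01103
  Equil      0.03245     0.2765 8.5712e-06
  solve Keq expr → x = -0.01103; check Q = 0.02943
Then remove 0.07866 M of J.
Step 2:
                   X          J          B
  Initial    0.03245     0.1979 8.5712e-06
  Change  4.8723e-06 2.4362e-06 -2.4362e-06
  Equil      0.03246     0.1979 6.1350e-06
  solve Keq expr → x = -2.4362e-06; check Q = 0.02943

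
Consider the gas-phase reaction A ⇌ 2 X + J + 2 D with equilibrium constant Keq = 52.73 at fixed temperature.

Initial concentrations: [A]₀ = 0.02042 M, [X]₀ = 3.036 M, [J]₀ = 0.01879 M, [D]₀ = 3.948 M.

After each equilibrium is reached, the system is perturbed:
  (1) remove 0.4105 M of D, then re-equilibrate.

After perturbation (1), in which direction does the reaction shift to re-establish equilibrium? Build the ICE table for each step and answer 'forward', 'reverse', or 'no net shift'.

Direction: forward

Q₀ = 132.2 vs Keq = 52.73 ⇒ Q>K, reverse
Step 1:
                   A          X          J          D
  Initial    0.02042      3.036    0.01879      3.948
  Change    0.008116   -0.01623  -0.008116   -0.01623
  Equil      0.02854       3.02    0.01067      3.932
  solve Keq expr → x = -0.008116; check Q = 52.73
Then remove 0.4105 M of D.
Step 2:
                   A          X          J          D
  Initial    0.02854       3.02    0.01067      3.521
  Change   -0.001759   0.003519   0.001759   0.003519
  Equil      0.02678      3.023    0.01243      3.525
  solve Keq expr → x = 0.001759; check Q = 52.73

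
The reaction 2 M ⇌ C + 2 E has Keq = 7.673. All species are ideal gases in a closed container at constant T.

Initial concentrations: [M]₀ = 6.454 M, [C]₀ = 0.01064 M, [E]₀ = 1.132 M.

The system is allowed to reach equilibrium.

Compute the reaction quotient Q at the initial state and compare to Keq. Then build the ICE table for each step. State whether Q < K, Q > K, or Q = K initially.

Q₀ = 3.2732e-04 vs Keq = 7.673 ⇒ Q<K, forward
Step 1:
                  M         C         E
  Initial     6.454   0.01064     1.132
  Change     -3.906     1.953     3.906
  Equil       2.548     1.963     5.038
  solve Keq expr → x = 1.953; check Q = 7.673

Q₀ = 3.2732e-04; Q < K (proceeds forward)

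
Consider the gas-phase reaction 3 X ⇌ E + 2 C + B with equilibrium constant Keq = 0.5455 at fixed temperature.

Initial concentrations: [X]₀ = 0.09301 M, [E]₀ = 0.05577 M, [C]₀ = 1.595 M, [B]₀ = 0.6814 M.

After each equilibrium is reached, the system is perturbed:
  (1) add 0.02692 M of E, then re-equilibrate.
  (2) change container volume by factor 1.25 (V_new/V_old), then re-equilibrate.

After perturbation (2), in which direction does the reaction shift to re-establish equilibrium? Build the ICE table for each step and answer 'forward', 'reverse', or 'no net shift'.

Direction: forward

Q₀ = 120.2 vs Keq = 0.5455 ⇒ Q>K, reverse
Step 1:
                   X          E          C          B
  I          0.09301    0.05577      1.595     0.6814
  C           0.1505   -0.05018    -0.1004   -0.05018
  E           0.2436   0.005589      1.495     0.6312
  solve Keq expr → x = -0.05018; check Q = 0.5455
Then add 0.02692 M of E.
Step 2:
                   X          E          C          B
  I           0.2436    0.03251      1.495     0.6312
  C          0.06152   -0.02051   -0.04101   -0.02051
  E           0.3051      0.012      1.454     0.6107
  solve Keq expr → x = -0.02051; check Q = 0.5455
Then change container volume by factor 1.25 (V_new/V_old).
Step 3:
                   X          E          C          B
  I           0.2441   0.009602      1.163     0.4886
  C        -0.004815   0.001605    0.00321   0.001605
  E           0.2392    0.01121      1.166     0.4902
  solve Keq expr → x = 0.001605; check Q = 0.5455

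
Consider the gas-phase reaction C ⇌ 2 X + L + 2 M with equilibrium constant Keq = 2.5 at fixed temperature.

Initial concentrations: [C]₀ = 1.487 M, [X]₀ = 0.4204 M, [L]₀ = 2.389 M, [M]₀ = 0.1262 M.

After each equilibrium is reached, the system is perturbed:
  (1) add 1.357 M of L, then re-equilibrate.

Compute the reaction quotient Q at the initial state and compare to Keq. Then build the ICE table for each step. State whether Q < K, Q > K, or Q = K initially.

Q₀ = 0.004522; Q < K (proceeds forward)

Q₀ = 0.004522 vs Keq = 2.5 ⇒ Q<K, forward
Step 1:
                    C           X           L           M
  Initial       1.487      0.4204       2.389      0.1262
  Change      -0.3702      0.7404      0.3702      0.7404
  Equil         1.117       1.161       2.759      0.8666
  solve Keq expr → x = 0.3702; check Q = 2.5
Then add 1.357 M of L.
Step 2:
                    C           X           L           M
  Initial       1.117       1.161       4.116      0.8666
  Change      0.04187    -0.08373    -0.04187    -0.08373
  Equil         1.159       1.077       4.074      0.7829
  solve Keq expr → x = -0.04187; check Q = 2.5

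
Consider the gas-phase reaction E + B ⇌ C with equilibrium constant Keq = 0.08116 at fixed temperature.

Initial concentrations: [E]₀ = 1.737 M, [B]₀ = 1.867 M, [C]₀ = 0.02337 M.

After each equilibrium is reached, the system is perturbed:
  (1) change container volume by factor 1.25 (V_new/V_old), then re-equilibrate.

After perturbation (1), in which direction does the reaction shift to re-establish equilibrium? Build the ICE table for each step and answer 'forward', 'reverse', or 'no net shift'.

Q₀ = 0.007206 vs Keq = 0.08116 ⇒ Q<K, forward
Step 1:
                  E         B         C
  Initial     1.737     1.867   0.02337
  Change    -0.1878   -0.1878    0.1878
  Equil       1.549     1.679    0.2111
  solve Keq expr → x = 0.1878; check Q = 0.08116
Then change container volume by factor 1.25 (V_new/V_old).
Step 2:
                  E         B         C
  Initial     1.239     1.343    0.1689
  Change    0.02788   0.02788  -0.02788
  Equil       1.267     1.371     0.141
  solve Keq expr → x = -0.02788; check Q = 0.08116

Direction: reverse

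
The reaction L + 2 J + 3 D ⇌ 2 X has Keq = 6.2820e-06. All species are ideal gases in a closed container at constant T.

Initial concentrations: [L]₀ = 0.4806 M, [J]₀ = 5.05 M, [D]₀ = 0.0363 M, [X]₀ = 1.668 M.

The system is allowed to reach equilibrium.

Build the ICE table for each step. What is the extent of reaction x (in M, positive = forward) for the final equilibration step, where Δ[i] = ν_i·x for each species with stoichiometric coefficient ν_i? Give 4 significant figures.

x = -0.7983 M

Q₀ = 4746 vs Keq = 6.2820e-06 ⇒ Q>K, reverse
Step 1:
                    L           J           D           X
  init         0.4806        5.05      0.0363       1.668
  Δ            0.7983       1.597       2.395      -1.597
  eq            1.279       6.647       2.431     0.07142
  solve Keq expr → x = -0.7983; check Q = 6.2820e-06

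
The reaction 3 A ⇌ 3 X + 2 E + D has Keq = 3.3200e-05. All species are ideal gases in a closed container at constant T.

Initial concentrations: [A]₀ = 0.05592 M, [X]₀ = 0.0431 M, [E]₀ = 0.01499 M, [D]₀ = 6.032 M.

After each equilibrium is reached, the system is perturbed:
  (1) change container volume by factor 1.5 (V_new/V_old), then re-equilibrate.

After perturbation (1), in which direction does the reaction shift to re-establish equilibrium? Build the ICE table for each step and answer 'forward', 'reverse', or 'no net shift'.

Direction: forward

Q₀ = 6.2058e-04 vs Keq = 3.3200e-05 ⇒ Q>K, reverse
Step 1:
                    A           X           E           D
  Initial     0.05592      0.0431     0.01499       6.032
  Change      0.01151    -0.01151   -0.007672   -0.003836
  Equil       0.06743     0.03159    0.007318       6.028
  solve Keq expr → x = -0.003836; check Q = 3.3200e-05
Then change container volume by factor 1.5 (V_new/V_old).
Step 2:
                    A           X           E           D
  Initial     0.04495     0.02106    0.004879       4.019
  Change    -0.002802    0.002802    0.001868  9.3400e-04
  Equil       0.04215     0.02386    0.006747        4.02
  solve Keq expr → x = 9.3400e-04; check Q = 3.3200e-05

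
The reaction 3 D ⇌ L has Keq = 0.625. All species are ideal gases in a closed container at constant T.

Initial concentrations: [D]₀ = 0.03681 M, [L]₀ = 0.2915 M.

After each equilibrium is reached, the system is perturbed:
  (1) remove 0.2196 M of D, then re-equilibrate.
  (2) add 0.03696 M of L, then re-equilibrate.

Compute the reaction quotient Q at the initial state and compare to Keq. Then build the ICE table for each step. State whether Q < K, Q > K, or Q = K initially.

Q₀ = 5844 vs Keq = 0.625 ⇒ Q>K, reverse
Step 1:
                    D           L
  I           0.03681      0.2915
  C            0.5311      -0.177
  E            0.5679      0.1145
  solve Keq expr → x = -0.177; check Q = 0.625
Then remove 0.2196 M of D.
Step 2:
                    D           L
  I            0.3483      0.1145
  C            0.1336    -0.04453
  E            0.4819     0.06994
  solve Keq expr → x = -0.04453; check Q = 0.625
Then add 0.03696 M of L.
Step 3:
                    D           L
  I            0.4819      0.1069
  C           0.04556    -0.01519
  E            0.5275     0.09171
  solve Keq expr → x = -0.01519; check Q = 0.625

Q₀ = 5844; Q > K (proceeds reverse)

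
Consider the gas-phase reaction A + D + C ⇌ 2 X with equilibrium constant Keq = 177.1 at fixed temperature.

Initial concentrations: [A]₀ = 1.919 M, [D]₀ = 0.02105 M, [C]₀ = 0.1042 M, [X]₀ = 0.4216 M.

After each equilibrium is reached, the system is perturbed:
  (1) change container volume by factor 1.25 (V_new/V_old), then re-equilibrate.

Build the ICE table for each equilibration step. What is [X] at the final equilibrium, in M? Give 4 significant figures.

[X]_eq = 0.358 M

Q₀ = 42.23 vs Keq = 177.1 ⇒ Q<K, forward
Step 1:
                    A           D           C           X
  init          1.919     0.02105      0.1042      0.4216
  Δ          -0.01436    -0.01436    -0.01436     0.02872
  eq            1.905    0.006692     0.08984      0.4503
  solve Keq expr → x = 0.01436; check Q = 177.1
Then change container volume by factor 1.25 (V_new/V_old).
Step 2:
                    A           D           C           X
  init          1.524    0.005353     0.07187      0.3603
  Δ          0.001145    0.001145    0.001145    -0.00229
  eq            1.525    0.006498     0.07302       0.358
  solve Keq expr → x = -0.001145; check Q = 177.1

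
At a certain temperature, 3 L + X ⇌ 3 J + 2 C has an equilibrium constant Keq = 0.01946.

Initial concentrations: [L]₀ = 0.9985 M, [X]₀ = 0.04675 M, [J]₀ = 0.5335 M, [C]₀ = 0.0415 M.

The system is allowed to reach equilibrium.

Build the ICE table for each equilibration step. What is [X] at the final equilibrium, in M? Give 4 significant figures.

[X]_eq = 0.0371 M

Q₀ = 0.005619 vs Keq = 0.01946 ⇒ Q<K, forward
Step 1:
                  L         X         J         C
  init       0.9985   0.04675    0.5335    0.0415
  Δ        -0.02896 -0.009653   0.02896   0.01931
  eq         0.9695    0.0371    0.5625   0.06081
  solve Keq expr → x = 0.009653; check Q = 0.01946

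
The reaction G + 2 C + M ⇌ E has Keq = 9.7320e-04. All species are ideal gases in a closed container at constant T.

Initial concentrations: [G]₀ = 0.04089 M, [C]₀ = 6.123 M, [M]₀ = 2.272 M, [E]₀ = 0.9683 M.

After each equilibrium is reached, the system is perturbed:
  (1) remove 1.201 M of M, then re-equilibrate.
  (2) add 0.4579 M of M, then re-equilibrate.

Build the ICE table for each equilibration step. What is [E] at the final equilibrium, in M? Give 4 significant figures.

[E]_eq = 0.1246 M

Q₀ = 0.278 vs Keq = 9.7320e-04 ⇒ Q>K, reverse
Step 1:
                    G           C           M           E
  init        0.04089       6.123       2.272      0.9683
  Δ             0.814       1.628       0.814      -0.814
  eq           0.8549       7.751       3.086      0.1543
  solve Keq expr → x = -0.814; check Q = 9.7320e-04
Then remove 1.201 M of M.
Step 2:
                    G           C           M           E
  init         0.8549       7.751       1.885      0.1543
  Δ           0.04936     0.09872     0.04936    -0.04936
  eq           0.9043        7.85       1.934      0.1049
  solve Keq expr → x = -0.04936; check Q = 9.7320e-04
Then add 0.4579 M of M.
Step 3:
                    G           C           M           E
  init         0.9043        7.85       2.392      0.1049
  Δ           -0.0197     -0.0394     -0.0197      0.0197
  eq           0.8846        7.81       2.373      0.1246
  solve Keq expr → x = 0.0197; check Q = 9.7320e-04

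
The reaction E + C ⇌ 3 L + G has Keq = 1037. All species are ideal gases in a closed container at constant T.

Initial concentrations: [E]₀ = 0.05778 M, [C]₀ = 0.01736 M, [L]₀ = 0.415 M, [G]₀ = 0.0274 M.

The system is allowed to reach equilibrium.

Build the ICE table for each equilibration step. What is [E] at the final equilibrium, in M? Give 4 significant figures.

[E]_eq = 0.04053 M

Q₀ = 1.952 vs Keq = 1037 ⇒ Q<K, forward
Step 1:
                  E         C         L         G
  I         0.05778   0.01736     0.415    0.0274
  C        -0.01725  -0.01725   0.05176   0.01725
  E         0.04053 1.0804e-04    0.4668   0.04465
  solve Keq expr → x = 0.01725; check Q = 1037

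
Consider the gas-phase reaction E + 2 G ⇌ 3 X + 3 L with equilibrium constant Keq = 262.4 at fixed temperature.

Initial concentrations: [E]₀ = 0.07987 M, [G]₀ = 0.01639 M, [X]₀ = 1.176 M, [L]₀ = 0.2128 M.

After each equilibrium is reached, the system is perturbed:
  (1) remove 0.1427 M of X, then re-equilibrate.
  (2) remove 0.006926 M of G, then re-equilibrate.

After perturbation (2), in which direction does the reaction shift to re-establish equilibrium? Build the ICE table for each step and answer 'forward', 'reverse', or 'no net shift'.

Direction: reverse

Q₀ = 730.5 vs Keq = 262.4 ⇒ Q>K, reverse
Step 1:
                  E         G         X         L
  I         0.07987   0.01639     1.176    0.2128
  C        0.003891  0.007782  -0.01167  -0.01167
  E         0.08376   0.02417     1.164    0.2011
  solve Keq expr → x = -0.003891; check Q = 262.4
Then remove 0.1427 M of X.
Step 2:
                  E         G         X         L
  I         0.08376   0.02417     1.022    0.2011
  C       -0.001616 -0.003232  0.004848  0.004848
  E         0.08214   0.02094     1.026     0.206
  solve Keq expr → x = 0.001616; check Q = 262.4
Then remove 0.006926 M of G.
Step 3:
                  E         G         X         L
  I         0.08214   0.01401     1.026     0.206
  C        0.002608  0.005216 -0.007824 -0.007824
  E         0.08475   0.01923     1.019    0.1982
  solve Keq expr → x = -0.002608; check Q = 262.4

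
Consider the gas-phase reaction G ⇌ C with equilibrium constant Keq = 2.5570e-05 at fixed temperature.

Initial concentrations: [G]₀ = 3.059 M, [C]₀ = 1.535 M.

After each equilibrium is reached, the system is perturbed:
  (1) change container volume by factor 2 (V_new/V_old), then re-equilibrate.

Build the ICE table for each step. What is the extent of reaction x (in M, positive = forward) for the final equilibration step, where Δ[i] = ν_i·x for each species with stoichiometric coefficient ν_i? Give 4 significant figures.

x = 0 M

Q₀ = 0.5018 vs Keq = 2.5570e-05 ⇒ Q>K, reverse
Step 1:
                    G           C
  init          3.059       1.535
  Δ             1.535      -1.535
  eq            4.594  1.1747e-04
  solve Keq expr → x = -1.535; check Q = 2.5570e-05
Then change container volume by factor 2 (V_new/V_old).
Step 2:
                    G           C
  init          2.297  5.8733e-05
  Δ                 0           0
  eq            2.297  5.8733e-05
  solve Keq expr → x = 0; check Q = 2.5570e-05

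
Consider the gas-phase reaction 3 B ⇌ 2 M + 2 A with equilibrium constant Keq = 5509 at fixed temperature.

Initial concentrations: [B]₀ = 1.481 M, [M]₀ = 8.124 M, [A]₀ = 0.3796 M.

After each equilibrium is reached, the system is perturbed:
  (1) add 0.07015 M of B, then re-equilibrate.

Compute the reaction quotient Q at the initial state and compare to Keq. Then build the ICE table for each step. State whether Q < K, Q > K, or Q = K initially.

Q₀ = 2.928 vs Keq = 5509 ⇒ Q<K, forward
Step 1:
                  B         M         A
  I           1.481     8.124    0.3796
  C          -1.208    0.8054    0.8054
  E          0.2729     8.929     1.185
  solve Keq expr → x = 0.4027; check Q = 5509
Then add 0.07015 M of B.
Step 2:
                  B         M         A
  I           0.343     8.929     1.185
  C        -0.06288   0.04192   0.04192
  E          0.2802     8.971     1.227
  solve Keq expr → x = 0.02096; check Q = 5509

Q₀ = 2.928; Q < K (proceeds forward)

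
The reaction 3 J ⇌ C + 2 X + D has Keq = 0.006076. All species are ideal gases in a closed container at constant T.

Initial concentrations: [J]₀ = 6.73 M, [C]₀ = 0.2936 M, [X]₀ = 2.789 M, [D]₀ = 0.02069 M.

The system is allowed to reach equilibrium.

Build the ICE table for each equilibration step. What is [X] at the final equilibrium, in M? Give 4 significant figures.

[X]_eq = 3.241 M

Q₀ = 1.5501e-04 vs Keq = 0.006076 ⇒ Q<K, forward
Step 1:
                  J         C         X         D
  I            6.73    0.2936     2.789   0.02069
  C         -0.6781     0.226    0.4521     0.226
  E           6.052    0.5196     3.241    0.2467
  solve Keq expr → x = 0.226; check Q = 0.006076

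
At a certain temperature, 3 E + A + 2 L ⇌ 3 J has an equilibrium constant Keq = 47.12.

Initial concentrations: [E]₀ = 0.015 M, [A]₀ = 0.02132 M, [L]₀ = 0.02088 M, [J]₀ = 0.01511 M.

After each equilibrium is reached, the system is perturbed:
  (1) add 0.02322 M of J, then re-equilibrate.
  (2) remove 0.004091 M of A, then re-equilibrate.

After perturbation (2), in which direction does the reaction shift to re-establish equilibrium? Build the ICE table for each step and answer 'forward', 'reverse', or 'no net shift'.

Direction: reverse

Q₀ = 1.0997e+05 vs Keq = 47.12 ⇒ Q>K, reverse
Step 1:
                   E          A          L          J
  I            0.015    0.02132    0.02088    0.01511
  C          0.01236    0.00412   0.008239   -0.01236
  E          0.02736    0.02544    0.02912   0.002751
  solve Keq expr → x = -0.00412; check Q = 47.12
Then add 0.02322 M of J.
Step 2:
                   E          A          L          J
  I          0.02736    0.02544    0.02912    0.02597
  C          0.01948   0.006492    0.01298   -0.01948
  E          0.04683    0.03193     0.0421   0.006495
  solve Keq expr → x = -0.006492; check Q = 47.12
Then remove 0.004091 M of A.
Step 3:
                   E          A          L          J
  I          0.04683    0.02784     0.0421   0.006495
  C       2.3720e-04 7.9068e-05 1.5814e-04 -2.3720e-04
  E          0.04707    0.02792    0.04226   0.006258
  solve Keq expr → x = -7.9068e-05; check Q = 47.12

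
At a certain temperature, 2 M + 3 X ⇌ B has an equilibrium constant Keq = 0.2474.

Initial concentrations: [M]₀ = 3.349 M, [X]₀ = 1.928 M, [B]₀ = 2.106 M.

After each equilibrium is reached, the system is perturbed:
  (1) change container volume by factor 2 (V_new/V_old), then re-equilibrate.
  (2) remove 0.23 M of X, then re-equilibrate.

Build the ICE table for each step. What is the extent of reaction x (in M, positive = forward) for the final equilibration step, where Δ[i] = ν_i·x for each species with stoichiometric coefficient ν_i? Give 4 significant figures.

Q₀ = 0.0262 vs Keq = 0.2474 ⇒ Q<K, forward
Step 1:
                    M           X           B
  init          3.349       1.928       2.106
  Δ           -0.5675     -0.8512      0.2837
  eq            2.782       1.077        2.39
  solve Keq expr → x = 0.2837; check Q = 0.2474
Then change container volume by factor 2 (V_new/V_old).
Step 2:
                    M           X           B
  init          1.391      0.5384       1.195
  Δ            0.3713      0.5569     -0.1856
  eq            1.762       1.095       1.009
  solve Keq expr → x = -0.1856; check Q = 0.2474
Then remove 0.23 M of X.
Step 3:
                    M           X           B
  init          1.762      0.8653       1.009
  Δ            0.1111      0.1666    -0.05554
  eq            1.873       1.032      0.9537
  solve Keq expr → x = -0.05554; check Q = 0.2474

x = -0.05554 M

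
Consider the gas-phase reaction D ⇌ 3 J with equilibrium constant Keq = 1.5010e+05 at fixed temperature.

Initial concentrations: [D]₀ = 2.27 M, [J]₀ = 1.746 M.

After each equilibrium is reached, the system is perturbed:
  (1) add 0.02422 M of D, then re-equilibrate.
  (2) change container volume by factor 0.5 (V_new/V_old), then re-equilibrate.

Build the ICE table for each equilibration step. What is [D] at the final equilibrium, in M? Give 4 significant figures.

[D]_eq = 0.03364 M

Q₀ = 2.345 vs Keq = 1.5010e+05 ⇒ Q<K, forward
Step 1:
                  D         J
  I            2.27     1.746
  C          -2.266     6.798
  E        0.004155     8.544
  solve Keq expr → x = 2.266; check Q = 1.5010e+05
Then add 0.02422 M of D.
Step 2:
                  D         J
  I         0.02837     8.544
  C        -0.02411   0.07234
  E        0.004261     8.616
  solve Keq expr → x = 0.02411; check Q = 1.5010e+05
Then change container volume by factor 0.5 (V_new/V_old).
Step 3:
                  D         J
  I        0.008522     17.23
  C         0.02512  -0.07536
  E         0.03364     17.16
  solve Keq expr → x = -0.02512; check Q = 1.5010e+05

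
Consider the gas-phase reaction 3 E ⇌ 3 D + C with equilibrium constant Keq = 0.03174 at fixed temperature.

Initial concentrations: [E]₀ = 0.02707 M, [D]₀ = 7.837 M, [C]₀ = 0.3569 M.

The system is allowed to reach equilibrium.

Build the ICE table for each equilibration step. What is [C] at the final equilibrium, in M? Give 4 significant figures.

Q₀ = 8.6603e+06 vs Keq = 0.03174 ⇒ Q>K, reverse
Step 1:
                   E          D          C
  init       0.02707      7.837     0.3569
  Δ             1.07      -1.07    -0.3568
  eq           1.097      6.767 1.3537e-04
  solve Keq expr → x = -0.3568; check Q = 0.03174

[C]_eq = 1.3537e-04 M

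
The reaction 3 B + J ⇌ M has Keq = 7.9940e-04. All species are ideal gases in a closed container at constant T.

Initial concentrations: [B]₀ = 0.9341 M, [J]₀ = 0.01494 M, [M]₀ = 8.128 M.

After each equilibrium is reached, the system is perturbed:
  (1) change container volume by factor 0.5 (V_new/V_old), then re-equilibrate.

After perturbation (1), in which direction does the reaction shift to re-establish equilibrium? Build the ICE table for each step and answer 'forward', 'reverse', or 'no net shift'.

Direction: forward

Q₀ = 667.5 vs Keq = 7.9940e-04 ⇒ Q>K, reverse
Step 1:
                    B           J           M
  Initial      0.9341     0.01494       8.128
  Change        10.73       3.576      -3.576
  Equil         11.66       3.591       4.552
  solve Keq expr → x = -3.576; check Q = 7.9940e-04
Then change container volume by factor 0.5 (V_new/V_old).
Step 2:
                    B           J           M
  Initial       23.32       7.182       9.104
  Change       -8.326      -2.775       2.775
  Equil            15       4.406       11.88
  solve Keq expr → x = 2.775; check Q = 7.9940e-04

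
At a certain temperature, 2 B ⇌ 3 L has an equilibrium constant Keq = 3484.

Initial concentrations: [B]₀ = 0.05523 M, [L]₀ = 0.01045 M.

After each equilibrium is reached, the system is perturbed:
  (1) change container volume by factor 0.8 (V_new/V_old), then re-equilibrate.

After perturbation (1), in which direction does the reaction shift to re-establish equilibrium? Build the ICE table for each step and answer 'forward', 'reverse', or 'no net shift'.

Q₀ = 3.7411e-04 vs Keq = 3484 ⇒ Q<K, forward
Step 1:
                   B          L
  Initial    0.05523    0.01045
  Change    -0.05475    0.08213
  Equil   4.7723e-04    0.09258
  solve Keq expr → x = 0.02738; check Q = 3484
Then change container volume by factor 0.8 (V_new/V_old).
Step 2:
                   B          L
  Initial 5.9654e-04     0.1157
  Change  6.9511e-05 -1.0427e-04
  Equil   6.6605e-04     0.1156
  solve Keq expr → x = -3.4756e-05; check Q = 3484

Direction: reverse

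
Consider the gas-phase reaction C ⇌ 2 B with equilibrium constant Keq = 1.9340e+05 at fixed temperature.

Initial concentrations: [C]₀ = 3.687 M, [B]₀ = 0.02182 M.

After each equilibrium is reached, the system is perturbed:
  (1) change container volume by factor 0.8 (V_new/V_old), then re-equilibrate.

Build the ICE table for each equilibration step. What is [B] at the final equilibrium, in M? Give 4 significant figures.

[B]_eq = 9.244 M

Q₀ = 1.2913e-04 vs Keq = 1.9340e+05 ⇒ Q<K, forward
Step 1:
                   C          B
  I            3.687    0.02182
  C           -3.687      7.373
  E       2.8278e-04      7.395
  solve Keq expr → x = 3.687; check Q = 1.9340e+05
Then change container volume by factor 0.8 (V_new/V_old).
Step 2:
                   C          B
  I       3.5348e-04      9.244
  C       8.8352e-05 -1.7670e-04
  E       4.4183e-04      9.244
  solve Keq expr → x = -8.8352e-05; check Q = 1.9340e+05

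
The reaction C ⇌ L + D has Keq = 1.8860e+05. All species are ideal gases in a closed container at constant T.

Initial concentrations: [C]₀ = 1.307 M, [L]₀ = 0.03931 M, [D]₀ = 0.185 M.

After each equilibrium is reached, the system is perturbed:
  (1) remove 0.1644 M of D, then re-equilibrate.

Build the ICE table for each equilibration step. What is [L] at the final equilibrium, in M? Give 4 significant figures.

Q₀ = 0.005564 vs Keq = 1.8860e+05 ⇒ Q<K, forward
Step 1:
                   C          L          D
  I            1.307    0.03931      0.185
  C           -1.307      1.307      1.307
  E       1.0650e-05      1.346      1.492
  solve Keq expr → x = 1.307; check Q = 1.8860e+05
Then remove 0.1644 M of D.
Step 2:
                   C          L          D
  I       1.0650e-05      1.346      1.328
  C       -1.1735e-06 1.1735e-06 1.1735e-06
  E       9.4769e-06      1.346      1.328
  solve Keq expr → x = 1.1735e-06; check Q = 1.8860e+05

[L]_eq = 1.346 M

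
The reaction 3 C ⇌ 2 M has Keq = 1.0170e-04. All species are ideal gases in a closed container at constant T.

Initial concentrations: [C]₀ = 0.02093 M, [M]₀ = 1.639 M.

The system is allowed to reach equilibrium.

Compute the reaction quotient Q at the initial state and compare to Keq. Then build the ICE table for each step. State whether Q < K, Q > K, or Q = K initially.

Q₀ = 2.9299e+05 vs Keq = 1.0170e-04 ⇒ Q>K, reverse
Step 1:
                  C         M
  I         0.02093     1.639
  C           2.401    -1.601
  E           2.422   0.03802
  solve Keq expr → x = -0.8005; check Q = 1.0170e-04

Q₀ = 2.9299e+05; Q > K (proceeds reverse)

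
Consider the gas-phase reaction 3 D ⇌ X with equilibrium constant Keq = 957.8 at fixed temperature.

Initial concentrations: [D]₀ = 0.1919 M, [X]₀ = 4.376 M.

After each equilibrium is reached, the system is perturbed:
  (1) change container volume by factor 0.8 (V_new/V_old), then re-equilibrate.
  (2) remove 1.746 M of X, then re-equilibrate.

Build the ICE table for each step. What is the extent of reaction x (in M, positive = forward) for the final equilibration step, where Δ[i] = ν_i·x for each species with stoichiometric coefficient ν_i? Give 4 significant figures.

Q₀ = 619.2 vs Keq = 957.8 ⇒ Q<K, forward
Step 1:
                    D           X
  I            0.1919       4.376
  C          -0.02586    0.008619
  E             0.166       4.385
  solve Keq expr → x = 0.008619; check Q = 957.8
Then change container volume by factor 0.8 (V_new/V_old).
Step 2:
                    D           X
  I            0.2076       5.481
  C          -0.02859    0.009529
  E             0.179        5.49
  solve Keq expr → x = 0.009529; check Q = 957.8
Then remove 1.746 M of X.
Step 3:
                    D           X
  I             0.179       3.744
  C          -0.02134    0.007112
  E            0.1576       3.751
  solve Keq expr → x = 0.007112; check Q = 957.8

x = 0.007112 M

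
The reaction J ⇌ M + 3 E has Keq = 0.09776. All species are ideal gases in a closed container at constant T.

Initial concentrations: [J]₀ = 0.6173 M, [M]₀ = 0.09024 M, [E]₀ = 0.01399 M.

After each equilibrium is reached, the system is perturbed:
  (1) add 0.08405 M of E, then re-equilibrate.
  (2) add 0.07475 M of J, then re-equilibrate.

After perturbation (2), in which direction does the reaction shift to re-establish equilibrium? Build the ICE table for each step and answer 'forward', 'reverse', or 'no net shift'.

Direction: forward

Q₀ = 4.0027e-07 vs Keq = 0.09776 ⇒ Q<K, forward
Step 1:
                    J           M           E
  Initial      0.6173     0.09024     0.01399
  Change      -0.1768      0.1768      0.5303
  Equil        0.4405       0.267      0.5443
  solve Keq expr → x = 0.1768; check Q = 0.09776
Then add 0.08405 M of E.
Step 2:
                    J           M           E
  Initial      0.4405       0.267      0.6284
  Change      0.02034    -0.02034    -0.06101
  Equil        0.4609      0.2467      0.5674
  solve Keq expr → x = -0.02034; check Q = 0.09776
Then add 0.07475 M of J.
Step 3:
                    J           M           E
  Initial      0.5356      0.2467      0.5674
  Change    -0.007007    0.007007     0.02102
  Equil        0.5286      0.2537      0.5884
  solve Keq expr → x = 0.007007; check Q = 0.09776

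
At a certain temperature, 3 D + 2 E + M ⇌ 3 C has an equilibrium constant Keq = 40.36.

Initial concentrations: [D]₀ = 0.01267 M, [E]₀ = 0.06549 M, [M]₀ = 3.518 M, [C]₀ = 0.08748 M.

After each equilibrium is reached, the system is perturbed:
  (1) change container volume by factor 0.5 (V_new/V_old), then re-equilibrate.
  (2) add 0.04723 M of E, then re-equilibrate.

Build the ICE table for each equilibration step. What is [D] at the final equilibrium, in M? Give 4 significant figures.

Q₀ = 2.1815e+04 vs Keq = 40.36 ⇒ Q>K, reverse
Step 1:
                   D          E          M          C
  I          0.01267    0.06549      3.518    0.08748
  C          0.03627    0.02418    0.01209   -0.03627
  E          0.04894    0.08967       3.53    0.05121
  solve Keq expr → x = -0.01209; check Q = 40.36
Then change container volume by factor 0.5 (V_new/V_old).
Step 2:
                   D          E          M          C
  I          0.09788     0.1793       7.06     0.1024
  C         -0.02964   -0.01976   -0.00988    0.02964
  E          0.06824     0.1596       7.05     0.1321
  solve Keq expr → x = 0.00988; check Q = 40.36
Then add 0.04723 M of E.
Step 3:
                   D          E          M          C
  I          0.06824     0.2068       7.05     0.1321
  C        -0.006908  -0.004605  -0.002303   0.006908
  E          0.06133     0.2022      7.048      0.139
  solve Keq expr → x = 0.002303; check Q = 40.36

[D]_eq = 0.06133 M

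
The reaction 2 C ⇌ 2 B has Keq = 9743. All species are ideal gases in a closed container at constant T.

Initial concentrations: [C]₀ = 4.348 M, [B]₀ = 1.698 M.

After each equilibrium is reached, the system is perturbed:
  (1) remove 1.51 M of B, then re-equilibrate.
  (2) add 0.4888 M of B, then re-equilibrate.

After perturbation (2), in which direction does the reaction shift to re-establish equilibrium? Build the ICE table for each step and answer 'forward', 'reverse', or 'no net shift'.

Q₀ = 0.1525 vs Keq = 9743 ⇒ Q<K, forward
Step 1:
                  C         B
  init        4.348     1.698
  Δ          -4.287     4.287
  eq        0.06064     5.985
  solve Keq expr → x = 2.144; check Q = 9743
Then remove 1.51 M of B.
Step 2:
                  C         B
  init      0.06064     4.475
  Δ        -0.01514   0.01514
  eq        0.04549     4.491
  solve Keq expr → x = 0.007572; check Q = 9743
Then add 0.4888 M of B.
Step 3:
                  C         B
  init      0.04549     4.979
  Δ        0.004902 -0.004902
  eq         0.0504     4.974
  solve Keq expr → x = -0.002451; check Q = 9743

Direction: reverse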